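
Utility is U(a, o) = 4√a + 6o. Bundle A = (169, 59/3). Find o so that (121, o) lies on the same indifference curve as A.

U(169, 59/3) = 170.
Set U(121, o) = 170 and solve.
With a = 121: √121 = 11, so 6o = 170 − 4·11 = 126 and o = 21.
Check: U(121, 21) = 170.

o = 21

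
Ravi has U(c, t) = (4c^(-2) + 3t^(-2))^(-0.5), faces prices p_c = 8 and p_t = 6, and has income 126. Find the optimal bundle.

For CES with ρ = -2, MRS = (4/3)·(t/c)^3.
Tangency: set MRS = p_c/p_t = 8/6 = 4/3.
So (t/c)^3 = 1; taking the cube root, t/c = 1, i.e. t = c.
Substitute into the budget 8·c + 6·t = 126: 14·c = 126, so c* = 9 and t* = 9.

c* = 9, t* = 9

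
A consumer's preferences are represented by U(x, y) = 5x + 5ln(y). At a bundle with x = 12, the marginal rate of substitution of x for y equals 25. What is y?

y = 25

MU_x = 5, MU_y = 5/y.
MRS = 5 ÷ (5/y).
MRS depends only on y: y = 25 ⇒ y = 25.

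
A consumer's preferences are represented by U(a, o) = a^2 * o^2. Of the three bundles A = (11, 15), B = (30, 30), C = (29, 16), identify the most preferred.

Evaluate utility at each bundle:
U(A) = 27225.
U(B) = 810000.
U(C) = 215296.
Highest utility is B, so B ≻ C ≻ A.

Bundle B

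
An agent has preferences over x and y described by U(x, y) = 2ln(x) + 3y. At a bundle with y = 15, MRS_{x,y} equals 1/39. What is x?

x = 26

MU_x = 2/x, MU_y = 3.
MRS = 2/x ÷ 3.
MRS depends only on x: (2/3)/x = 1/39 ⇒ x = (2/3)/(1/39) = 26.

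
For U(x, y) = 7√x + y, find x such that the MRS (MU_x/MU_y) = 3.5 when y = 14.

MU_x = 7/(2√x), MU_y = 1.
MRS = 7/(2√x) ÷ 1.
MRS depends only on x: 3.5/√x = 3.5 ⇒ √x = 3.5/3.5 = 1 ⇒ x = 1.

x = 1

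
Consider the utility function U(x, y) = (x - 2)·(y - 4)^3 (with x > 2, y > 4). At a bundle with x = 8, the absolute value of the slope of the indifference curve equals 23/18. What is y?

MU_x = (y−4)^3, MU_y = 3·(x−2)·(y−4)^2.
MRS = (1/3)·(y−4)/(x−2).
Substitute x = 8: MRS = (y − 4)/18. Setting this equal to 23/18 gives y − 4 = (23/18)·18 = 23, so y = 27.

y = 27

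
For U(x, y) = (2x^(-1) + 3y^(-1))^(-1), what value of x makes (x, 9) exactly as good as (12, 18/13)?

x = 1

U depends on (x, y) only through S = 2x^(-1) + 3y^(-1), so equal utility means equal S. At (12, 18/13): S = 7/3.
With y = 9: 3·9^(-1) = 1/3, so 2x^(-1) = 7/3 − 1/3 = 2, i.e. x^(-1) = 1.
Hence x = 1/1 = 1.
Check: U(1, 9) = 0.4286.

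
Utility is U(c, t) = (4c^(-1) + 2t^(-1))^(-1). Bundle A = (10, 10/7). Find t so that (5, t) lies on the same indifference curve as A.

t = 2

U depends on (c, t) only through S = 4c^(-1) + 2t^(-1), so equal utility means equal S. At (10, 10/7): S = 1.8.
With c = 5: 4·5^(-1) = 0.8, so 2t^(-1) = 1.8 − 0.8 = 1, i.e. t^(-1) = 0.5.
Hence t = 1/0.5 = 2.
Check: U(5, 2) = 0.5556.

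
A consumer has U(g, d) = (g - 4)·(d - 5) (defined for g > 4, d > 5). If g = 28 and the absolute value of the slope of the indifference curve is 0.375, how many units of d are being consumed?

MU_g = (d−5), MU_d = (g−4).
MRS = (d−5)/(g−4).
Substitute g = 28: MRS = (d − 5)/24. Setting this equal to 0.375 gives d − 5 = 0.375·24 = 9, so d = 14.

d = 14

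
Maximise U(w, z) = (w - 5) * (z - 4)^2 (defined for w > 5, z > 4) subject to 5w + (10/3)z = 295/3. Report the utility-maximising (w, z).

MU_w = (z−4)^2, MU_z = 2·(w−5)·(z−4).
MRS = (1/2)·(z−4)/(w−5).
Tangency: set MRS = p_w/p_z = 5/(10/3) = 1.5.
So (1/2)·(z − 4)/(w − 5) = 1.5, i.e. (z − 4) = 3·(w − 5).
Rewrite the budget in excess-of-subsistence terms: 5·(w − 5) + (10/3)·(z − 4) = 295/3 − 5·5 − (10/3)·4 = 60.
Substituting, 15·(w − 5) = 60, so w − 5 = 4 and w* = 9.
Then z − 4 = 3·4 = 12, so z* = 16.

w* = 9, z* = 16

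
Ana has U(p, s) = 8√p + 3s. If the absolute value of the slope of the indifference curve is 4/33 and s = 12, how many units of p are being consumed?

MU_p = 8/(2√p), MU_s = 3.
MRS = 8/(2√p) ÷ 3.
MRS depends only on p: (4/3)/√p = 4/33 ⇒ √p = (4/3)/(4/33) = 11 ⇒ p = 121.

p = 121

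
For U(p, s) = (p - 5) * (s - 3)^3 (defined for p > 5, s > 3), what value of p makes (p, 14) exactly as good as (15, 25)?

p = 85

U(15, 25) = 106480.
Set U(p, 14) = 106480 and solve.
With s = 14: (14 − 3)^3 = 1331, so (p − 5) = 106480/1331 = 80.
So p = 5 + 80 = 85.
Check: U(85, 14) = 106480.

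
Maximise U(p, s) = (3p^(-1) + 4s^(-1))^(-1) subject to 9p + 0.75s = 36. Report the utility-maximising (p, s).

p* = 3, s* = 12

For CES with ρ = -1, MRS = (3/4)·(s/p)^2.
Tangency: set MRS = p_p/p_s = 9/0.75 = 12.
So (s/p)^2 = 16; taking the square root, s/p = 4, i.e. s = 4·p.
Substitute into the budget 9·p + 0.75·s = 36: 12·p = 36, so p* = 3 and s* = 4·3 = 12.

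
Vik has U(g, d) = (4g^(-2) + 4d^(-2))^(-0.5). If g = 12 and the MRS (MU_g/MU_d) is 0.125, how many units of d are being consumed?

d = 6

For CES with ρ = -2, MRS = (d/g)^3.
Setting (d/12)^3 = 0.125 gives d/12 = 0.5 and d = 6.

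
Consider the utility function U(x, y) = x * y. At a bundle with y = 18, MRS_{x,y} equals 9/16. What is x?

x = 32

MU_x = y and MU_y = x.
MRS = MU_x/MU_y = y/x.
Substitute y = 18: MRS = 18/x. Setting 18/x = 9/16 gives x = 18/(9/16) = 32.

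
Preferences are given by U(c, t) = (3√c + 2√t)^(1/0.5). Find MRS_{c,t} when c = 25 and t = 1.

MRS = 0.3

For CES with ρ = 0.5, MRS = (3/2)·√(t/c).
At (25, 1): MRS = 0.3.
So at (25, 1) the consumer would give up 0.3 units of t for one more unit of c.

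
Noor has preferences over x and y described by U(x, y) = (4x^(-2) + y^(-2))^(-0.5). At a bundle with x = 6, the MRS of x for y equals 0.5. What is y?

For CES with ρ = -2, MRS = (4/1)·(y/x)^3.
Setting (4/1)·(y/6)^3 = 0.5 gives (y/6)^3 = 0.125, so y/6 = 0.5 and y = 3.

y = 3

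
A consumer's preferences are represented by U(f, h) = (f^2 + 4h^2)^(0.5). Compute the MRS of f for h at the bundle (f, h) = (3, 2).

MRS = 0.375

For CES with ρ = 2, MRS = (1/4)·(h/f)^(-1).
At (3, 2): MRS = 0.375.
So at (3, 2) the consumer would give up 0.375 units of h for one more unit of f.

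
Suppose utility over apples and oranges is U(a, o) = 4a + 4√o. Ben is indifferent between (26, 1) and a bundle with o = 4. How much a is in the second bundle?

a = 25

U(26, 1) = 108.
Set U(a, 4) = 108 and solve.
With o = 4: √4 = 2, so 4a = 108 − 4·2 = 100 and a = 25.
Check: U(25, 4) = 108.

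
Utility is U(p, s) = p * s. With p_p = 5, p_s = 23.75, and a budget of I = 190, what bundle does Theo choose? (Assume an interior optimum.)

p* = 19, s* = 4

MU_p = s and MU_s = p.
MRS = MU_p/MU_s = s/p.
Tangency: set MRS = p_p/p_s = 5/23.75 = 4/19.
So s/p = 4/19, i.e. s = (4/19)·p.
Substitute into the budget 5·p + 23.75·s = 190: 10·p = 190, so p* = 19.
Then s* = (4/19)·19 = 4.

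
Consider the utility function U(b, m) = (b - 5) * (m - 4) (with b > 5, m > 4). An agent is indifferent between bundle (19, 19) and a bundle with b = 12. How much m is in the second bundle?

m = 34

U(19, 19) = 210.
Set U(12, m) = 210 and solve.
With b = 12: (12 − 5) = 7, so (m − 4) = 210/7 = 30.
So m = 4 + 30 = 34.
Check: U(12, 34) = 210.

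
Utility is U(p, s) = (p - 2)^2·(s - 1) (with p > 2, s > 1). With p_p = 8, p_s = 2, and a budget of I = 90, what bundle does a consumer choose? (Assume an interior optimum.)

MU_p = 2·(p−2)·(s−1), MU_s = (p−2)^2.
MRS = (2/1)·(s−1)/(p−2).
Tangency: set MRS = p_p/p_s = 8/2 = 4.
So (2/1)·(s − 1)/(p − 2) = 4, i.e. (s − 1) = 2·(p − 2).
Rewrite the budget in excess-of-subsistence terms: 8·(p − 2) + 2·(s − 1) = 90 − 8·2 − 2·1 = 72.
Substituting, 12·(p − 2) = 72, so p − 2 = 6 and p* = 8.
Then s − 1 = 2·6 = 12, so s* = 13.

p* = 8, s* = 13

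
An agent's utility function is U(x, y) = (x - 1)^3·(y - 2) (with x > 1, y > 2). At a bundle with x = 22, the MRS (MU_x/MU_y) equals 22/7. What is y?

y = 24

MU_x = 3·(x−1)^2·(y−2), MU_y = (x−1)^3.
MRS = (3/1)·(y−2)/(x−1).
Substitute x = 22: MRS = (y − 2)/7. Setting this equal to 22/7 gives y − 2 = (22/7)·7 = 22, so y = 24.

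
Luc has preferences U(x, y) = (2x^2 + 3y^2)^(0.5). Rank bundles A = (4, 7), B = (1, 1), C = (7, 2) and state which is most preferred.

Bundle A

Evaluate utility at each bundle:
U(A) = 13.379.
U(B) = 2.236.
U(C) = 10.488.
Highest utility is A, so A ≻ C ≻ B.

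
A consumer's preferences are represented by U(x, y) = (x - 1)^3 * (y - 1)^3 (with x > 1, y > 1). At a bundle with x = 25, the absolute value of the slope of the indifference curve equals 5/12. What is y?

MU_x = 3·(x−1)^2·(y−1)^3, MU_y = 3·(x−1)^3·(y−1)^2.
MRS = (y−1)/(x−1).
Substitute x = 25: MRS = (y − 1)/24. Setting this equal to 5/12 gives y − 1 = (5/12)·24 = 10, so y = 11.

y = 11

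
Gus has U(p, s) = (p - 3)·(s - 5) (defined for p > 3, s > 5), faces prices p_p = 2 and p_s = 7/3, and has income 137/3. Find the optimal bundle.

p* = 10, s* = 11

MU_p = (s−5), MU_s = (p−3).
MRS = (s−5)/(p−3).
Tangency: set MRS = p_p/p_s = 2/(7/3) = 6/7.
So (s − 5)/(p − 3) = 6/7, i.e. (s − 5) = (6/7)·(p − 3).
Rewrite the budget in excess-of-subsistence terms: 2·(p − 3) + (7/3)·(s − 5) = 137/3 − 2·3 − (7/3)·5 = 28.
Substituting, 4·(p − 3) = 28, so p − 3 = 7 and p* = 10.
Then s − 5 = (6/7)·7 = 6, so s* = 11.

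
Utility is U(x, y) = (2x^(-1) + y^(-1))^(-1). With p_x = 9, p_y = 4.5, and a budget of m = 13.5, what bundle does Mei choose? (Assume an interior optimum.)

x* = 1, y* = 1

For CES with ρ = -1, MRS = (2/1)·(y/x)^2.
Tangency: set MRS = p_x/p_y = 9/4.5 = 2.
So (y/x)^2 = 1; taking the square root, y/x = 1, i.e. y = x.
Substitute into the budget 9·x + 4.5·y = 13.5: 13.5·x = 13.5, so x* = 1 and y* = 1.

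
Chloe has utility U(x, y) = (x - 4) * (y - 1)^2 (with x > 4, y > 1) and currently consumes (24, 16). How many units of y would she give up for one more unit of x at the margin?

MU_x = (y−1)^2, MU_y = 2·(x−4)·(y−1).
MRS = (1/2)·(y−1)/(x−4).
At (24, 16): MRS = 0.375.
The indifference curve has slope −0.375 at this bundle.

MRS = 0.375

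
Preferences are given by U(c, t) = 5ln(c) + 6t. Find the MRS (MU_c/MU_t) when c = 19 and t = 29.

MRS = 5/114

MU_c = 5/c, MU_t = 6.
MRS = 5/c ÷ 6.
At (19, 29): MRS = 5/114.
So at (19, 29) the consumer would give up 5/114 units of t for one more unit of c.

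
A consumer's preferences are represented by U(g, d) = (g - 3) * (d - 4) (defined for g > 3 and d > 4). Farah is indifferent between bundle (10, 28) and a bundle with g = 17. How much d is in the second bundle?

U(10, 28) = 168.
Set U(17, d) = 168 and solve.
With g = 17: (17 − 3) = 14, so (d − 4) = 168/14 = 12.
So d = 4 + 12 = 16.
Check: U(17, 16) = 168.

d = 16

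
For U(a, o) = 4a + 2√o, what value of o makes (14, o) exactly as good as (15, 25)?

U(15, 25) = 70.
Set U(14, o) = 70 and solve.
With a = 14: 2√o = 70 − 4·14 = 14, so √o = 7 and o = 49.
Check: U(14, 49) = 70.

o = 49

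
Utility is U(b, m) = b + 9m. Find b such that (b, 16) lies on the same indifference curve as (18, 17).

b = 27

U(18, 17) = 171.
Set U(b, 16) = 171 and solve.
b + 9·16 = 171 ⇒ b = 27 ⇒ b = 27.
Check: U(27, 16) = 171.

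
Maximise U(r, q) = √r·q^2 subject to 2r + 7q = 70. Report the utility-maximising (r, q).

r* = 7, q* = 8

MU_r = 0.5·r^(-0.5)·q^2 and MU_q = 2·√r·q.
MRS = MU_r/MU_q = (0.25)·q/r.
Tangency: set MRS = p_r/p_q = 2/7.
So (0.25)·q/r = 2/7, i.e. q = (8/7)·r.
Substitute into the budget 2·r + 7·q = 70: 10·r = 70, so r* = 7.
Then q* = (8/7)·7 = 8.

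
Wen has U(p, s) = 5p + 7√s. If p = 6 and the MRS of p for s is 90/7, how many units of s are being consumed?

s = 81

MU_p = 5, MU_s = 7/(2√s).
MRS = 5 ÷ (7/(2√s)).
MRS depends only on s: (10/7)·√s = 90/7 ⇒ √s = (90/7)/(10/7) = 9 ⇒ s = 81.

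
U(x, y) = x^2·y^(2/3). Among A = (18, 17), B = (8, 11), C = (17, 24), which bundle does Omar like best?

Bundle C

Evaluate utility at each bundle:
U(A) = 2142.122.
U(B) = 316.550.
U(C) = 2404.577.
Highest utility is C, so C ≻ A ≻ B.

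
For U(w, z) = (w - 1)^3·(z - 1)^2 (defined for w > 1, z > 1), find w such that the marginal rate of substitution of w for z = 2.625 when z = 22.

MU_w = 3·(w−1)^2·(z−1)^2, MU_z = 2·(w−1)^3·(z−1).
MRS = (3/2)·(z−1)/(w−1).
Substitute z = 22: MRS = 31.5/(w − 1). Setting this equal to 2.625 gives w − 1 = 31.5/2.625 = 12, so w = 13.

w = 13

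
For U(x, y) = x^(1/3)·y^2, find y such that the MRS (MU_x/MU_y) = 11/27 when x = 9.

y = 22

MU_x = 1/3·x^(-2/3)·y^2 and MU_y = 2·x^(1/3)·y.
MRS = MU_x/MU_y = (1/6)·y/x.
Substitute x = 9: MRS = y/54. Setting y/54 = 11/27 gives y = (11/27)·54 = 22.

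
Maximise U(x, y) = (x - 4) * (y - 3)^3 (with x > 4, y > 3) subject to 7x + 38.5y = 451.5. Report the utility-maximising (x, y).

MU_x = (y−3)^3, MU_y = 3·(x−4)·(y−3)^2.
MRS = (1/3)·(y−3)/(x−4).
Tangency: set MRS = p_x/p_y = 7/38.5 = 2/11.
So (1/3)·(y − 3)/(x − 4) = 2/11, i.e. (y − 3) = (6/11)·(x − 4).
Rewrite the budget in excess-of-subsistence terms: 7·(x − 4) + 38.5·(y − 3) = 451.5 − 7·4 − 38.5·3 = 308.
Substituting, 28·(x − 4) = 308, so x − 4 = 11 and x* = 15.
Then y − 3 = (6/11)·11 = 6, so y* = 9.

x* = 15, y* = 9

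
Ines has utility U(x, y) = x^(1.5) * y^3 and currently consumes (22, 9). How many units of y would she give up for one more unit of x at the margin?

MU_x = 1.5·√x·y^3 and MU_y = 3·x^(1.5)·y^2.
MRS = MU_x/MU_y = (0.5)·y/x.
At (22, 9): MRS = 9/44.
That is, one extra unit of x is worth 9/44 units of y at the margin.

MRS = 9/44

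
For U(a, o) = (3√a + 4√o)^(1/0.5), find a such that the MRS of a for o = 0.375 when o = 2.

a = 8

For CES with ρ = 0.5, MRS = (3/4)·√(o/a).
Setting (3/4)·√(2/a) = 0.375 gives √(2/a) = 0.5, so 2/a = 0.25 and a = 8.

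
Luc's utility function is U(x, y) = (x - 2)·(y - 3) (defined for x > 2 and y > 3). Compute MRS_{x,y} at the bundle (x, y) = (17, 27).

MU_x = (y−3), MU_y = (x−2).
MRS = (y−3)/(x−2).
At (17, 27): MRS = 1.6.
That is, one extra unit of x is worth 1.6 units of y at the margin.

MRS = 1.6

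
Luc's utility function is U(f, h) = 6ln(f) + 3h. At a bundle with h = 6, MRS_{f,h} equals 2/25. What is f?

f = 25

MU_f = 6/f, MU_h = 3.
MRS = 6/f ÷ 3.
MRS depends only on f: 2/f = 2/25 ⇒ f = 2/(2/25) = 25.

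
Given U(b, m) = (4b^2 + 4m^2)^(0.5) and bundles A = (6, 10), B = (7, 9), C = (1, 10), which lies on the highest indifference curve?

Bundle A

Evaluate utility at each bundle:
U(A) = 23.324.
U(B) = 22.804.
U(C) = 20.100.
Highest utility is A, so A ≻ B ≻ C.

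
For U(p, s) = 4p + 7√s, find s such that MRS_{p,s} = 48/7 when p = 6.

MU_p = 4, MU_s = 7/(2√s).
MRS = 4 ÷ (7/(2√s)).
MRS depends only on s: (8/7)·√s = 48/7 ⇒ √s = (48/7)/(8/7) = 6 ⇒ s = 36.

s = 36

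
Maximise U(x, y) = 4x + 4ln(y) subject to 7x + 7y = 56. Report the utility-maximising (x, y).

x* = 7, y* = 1

MU_x = 4, MU_y = 4/y.
MRS = 4 ÷ (4/y).
Tangency: set MRS = p_x/p_y = 7/7 = 1.
MRS depends only on y: y = 1 ⇒ y* = 1.
From the budget, 7·x = 56 − 7·1 = 49, so x* = 7.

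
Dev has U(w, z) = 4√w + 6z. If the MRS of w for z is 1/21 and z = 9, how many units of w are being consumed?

MU_w = 4/(2√w), MU_z = 6.
MRS = 4/(2√w) ÷ 6.
MRS depends only on w: (1/3)/√w = 1/21 ⇒ √w = (1/3)/(1/21) = 7 ⇒ w = 49.

w = 49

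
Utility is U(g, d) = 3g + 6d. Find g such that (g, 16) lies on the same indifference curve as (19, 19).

U(19, 19) = 171.
Set U(g, 16) = 171 and solve.
3g + 6·16 = 171 ⇒ 3g = 75 ⇒ g = 25.
Check: U(25, 16) = 171.

g = 25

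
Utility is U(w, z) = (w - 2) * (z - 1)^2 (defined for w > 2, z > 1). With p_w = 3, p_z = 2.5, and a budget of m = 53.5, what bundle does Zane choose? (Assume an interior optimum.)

MU_w = (z−1)^2, MU_z = 2·(w−2)·(z−1).
MRS = (1/2)·(z−1)/(w−2).
Tangency: set MRS = p_w/p_z = 3/2.5 = 1.2.
So (1/2)·(z − 1)/(w − 2) = 1.2, i.e. (z − 1) = 2.4·(w − 2).
Rewrite the budget in excess-of-subsistence terms: 3·(w − 2) + 2.5·(z − 1) = 53.5 − 3·2 − 2.5·1 = 45.
Substituting, 9·(w − 2) = 45, so w − 2 = 5 and w* = 7.
Then z − 1 = 2.4·5 = 12, so z* = 13.

w* = 7, z* = 13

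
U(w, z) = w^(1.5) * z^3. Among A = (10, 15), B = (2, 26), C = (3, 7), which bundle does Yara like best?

Evaluate utility at each bundle:
U(A) = 106726.871.
U(B) = 49712.435.
U(C) = 1782.280.
Highest utility is A, so A ≻ B ≻ C.

Bundle A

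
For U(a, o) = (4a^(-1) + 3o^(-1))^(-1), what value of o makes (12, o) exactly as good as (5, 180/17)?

o = 4

U depends on (a, o) only through S = 4a^(-1) + 3o^(-1), so equal utility means equal S. At (5, 180/17): S = 13/12.
With a = 12: 4·12^(-1) = 1/3, so 3o^(-1) = 13/12 − 1/3 = 0.75, i.e. o^(-1) = 0.25.
Hence o = 1/0.25 = 4.
Check: U(12, 4) = 0.9231.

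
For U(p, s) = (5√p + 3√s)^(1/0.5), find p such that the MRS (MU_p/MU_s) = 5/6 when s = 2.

p = 8

For CES with ρ = 0.5, MRS = (5/3)·√(s/p).
Setting (5/3)·√(2/p) = 5/6 gives √(2/p) = 0.5, so 2/p = 0.25 and p = 8.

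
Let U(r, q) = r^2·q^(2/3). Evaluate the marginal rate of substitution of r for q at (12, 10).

MRS = 2.5

MU_r = 2·r·q^(2/3) and MU_q = 2/3·r^2·q^(-1/3).
MRS = MU_r/MU_q = (3)·q/r.
At (12, 10): MRS = 2.5.
So at (12, 10) the consumer would give up 2.5 units of q for one more unit of r.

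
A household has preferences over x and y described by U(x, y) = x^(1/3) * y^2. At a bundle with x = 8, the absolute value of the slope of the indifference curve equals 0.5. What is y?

MU_x = 1/3·x^(-2/3)·y^2 and MU_y = 2·x^(1/3)·y.
MRS = MU_x/MU_y = (1/6)·y/x.
Substitute x = 8: MRS = y/48. Setting y/48 = 0.5 gives y = 0.5·48 = 24.

y = 24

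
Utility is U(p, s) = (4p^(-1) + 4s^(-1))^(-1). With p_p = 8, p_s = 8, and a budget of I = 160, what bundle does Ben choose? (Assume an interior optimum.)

For CES with ρ = -1, MRS = (s/p)^2.
Tangency: set MRS = p_p/p_s = 8/8 = 1.
So (s/p)^2 = 1; taking the square root, s/p = 1, i.e. s = p.
Substitute into the budget 8·p + 8·s = 160: 16·p = 160, so p* = 10 and s* = 10.

p* = 10, s* = 10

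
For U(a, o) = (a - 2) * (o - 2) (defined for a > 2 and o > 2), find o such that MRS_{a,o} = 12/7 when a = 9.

o = 14

MU_a = (o−2), MU_o = (a−2).
MRS = (o−2)/(a−2).
Substitute a = 9: MRS = (o − 2)/7. Setting this equal to 12/7 gives o − 2 = (12/7)·7 = 12, so o = 14.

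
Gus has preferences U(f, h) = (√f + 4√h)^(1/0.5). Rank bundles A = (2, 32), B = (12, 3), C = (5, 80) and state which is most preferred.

Evaluate utility at each bundle:
U(A) = 578.000.
U(B) = 108.000.
U(C) = 1445.000.
Highest utility is C, so C ≻ A ≻ B.

Bundle C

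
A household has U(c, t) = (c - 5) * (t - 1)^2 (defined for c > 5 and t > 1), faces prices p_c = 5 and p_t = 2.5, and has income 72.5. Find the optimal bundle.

c* = 8, t* = 13

MU_c = (t−1)^2, MU_t = 2·(c−5)·(t−1).
MRS = (1/2)·(t−1)/(c−5).
Tangency: set MRS = p_c/p_t = 5/2.5 = 2.
So (1/2)·(t − 1)/(c − 5) = 2, i.e. (t − 1) = 4·(c − 5).
Rewrite the budget in excess-of-subsistence terms: 5·(c − 5) + 2.5·(t − 1) = 72.5 − 5·5 − 2.5·1 = 45.
Substituting, 15·(c − 5) = 45, so c − 5 = 3 and c* = 8.
Then t − 1 = 4·3 = 12, so t* = 13.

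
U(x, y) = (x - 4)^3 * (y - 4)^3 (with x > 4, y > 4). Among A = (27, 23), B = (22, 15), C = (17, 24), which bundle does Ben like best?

Evaluate utility at each bundle:
U(A) = 83453453.
U(B) = 7762392.
U(C) = 17576000.
Highest utility is A, so A ≻ C ≻ B.

Bundle A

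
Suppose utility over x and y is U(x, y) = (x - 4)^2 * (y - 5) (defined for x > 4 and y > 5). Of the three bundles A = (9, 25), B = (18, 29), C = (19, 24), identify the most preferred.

Evaluate utility at each bundle:
U(A) = 500.
U(B) = 4704.
U(C) = 4275.
Highest utility is B, so B ≻ C ≻ A.

Bundle B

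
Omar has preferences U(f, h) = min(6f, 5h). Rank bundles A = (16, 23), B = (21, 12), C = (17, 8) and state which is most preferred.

Evaluate utility at each bundle:
U(A) = 96.
U(B) = 60.
U(C) = 40.
Highest utility is A, so A ≻ B ≻ C.

Bundle A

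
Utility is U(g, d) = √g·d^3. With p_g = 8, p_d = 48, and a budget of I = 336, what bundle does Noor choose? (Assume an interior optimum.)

g* = 6, d* = 6

MU_g = 0.5·g^(-0.5)·d^3 and MU_d = 3·√g·d^2.
MRS = MU_g/MU_d = (1/6)·d/g.
Tangency: set MRS = p_g/p_d = 8/48 = 1/6.
So (1/6)·d/g = 1/6, i.e. d = g.
Substitute into the budget 8·g + 48·d = 336: 56·g = 336, so g* = 6.
Then d* = 6.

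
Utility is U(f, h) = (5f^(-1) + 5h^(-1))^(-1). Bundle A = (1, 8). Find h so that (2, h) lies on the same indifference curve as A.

U depends on (f, h) only through S = 5f^(-1) + 5h^(-1), so equal utility means equal S. At (1, 8): S = 5.625.
With f = 2: 5·2^(-1) = 2.5, so 5h^(-1) = 5.625 − 2.5 = 3.125, i.e. h^(-1) = 0.625.
Hence h = 1/0.625 = 1.6.
Check: U(2, 1.6) = 0.1778.

h = 1.6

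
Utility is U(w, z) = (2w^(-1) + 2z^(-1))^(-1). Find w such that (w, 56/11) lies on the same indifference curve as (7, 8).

U depends on (w, z) only through S = 2w^(-1) + 2z^(-1), so equal utility means equal S. At (7, 8): S = 15/28.
With z = 56/11: 2·(56/11)^(-1) = 11/28, so 2w^(-1) = 15/28 − 11/28 = 1/7, i.e. w^(-1) = 1/14.
Hence w = 1/(1/14) = 14.
Check: U(14, 56/11) = 1.8667.

w = 14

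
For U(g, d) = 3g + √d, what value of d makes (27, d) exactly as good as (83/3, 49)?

d = 81

U(83/3, 49) = 90.
Set U(27, d) = 90 and solve.
With g = 27: √d = 90 − 3·27 = 9, so √d = 9 and d = 81.
Check: U(27, 81) = 90.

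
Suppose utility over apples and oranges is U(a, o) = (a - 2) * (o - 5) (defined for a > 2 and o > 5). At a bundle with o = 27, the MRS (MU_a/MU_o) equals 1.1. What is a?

a = 22

MU_a = (o−5), MU_o = (a−2).
MRS = (o−5)/(a−2).
Substitute o = 27: MRS = 22/(a − 2). Setting this equal to 1.1 gives a − 2 = 22/1.1 = 20, so a = 22.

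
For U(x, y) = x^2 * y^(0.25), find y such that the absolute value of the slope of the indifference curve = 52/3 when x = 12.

y = 26

MU_x = 2·x·y^(0.25) and MU_y = 0.25·x^2·y^(-0.75).
MRS = MU_x/MU_y = (8)·y/x.
Substitute x = 12: MRS = y/1.5. Setting y/1.5 = 52/3 gives y = (52/3)·1.5 = 26.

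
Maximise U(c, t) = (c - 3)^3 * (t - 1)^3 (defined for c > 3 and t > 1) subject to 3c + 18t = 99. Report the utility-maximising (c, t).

MU_c = 3·(c−3)^2·(t−1)^3, MU_t = 3·(c−3)^3·(t−1)^2.
MRS = (t−1)/(c−3).
Tangency: set MRS = p_c/p_t = 3/18 = 1/6.
So (t − 1)/(c − 3) = 1/6, i.e. (t − 1) = (1/6)·(c − 3).
Rewrite the budget in excess-of-subsistence terms: 3·(c − 3) + 18·(t − 1) = 99 − 3·3 − 18·1 = 72.
Substituting, 6·(c − 3) = 72, so c − 3 = 12 and c* = 15.
Then t − 1 = (1/6)·12 = 2, so t* = 3.

c* = 15, t* = 3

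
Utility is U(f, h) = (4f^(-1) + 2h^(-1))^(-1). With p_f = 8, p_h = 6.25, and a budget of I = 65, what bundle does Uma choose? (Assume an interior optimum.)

For CES with ρ = -1, MRS = (4/2)·(h/f)^2.
Tangency: set MRS = p_f/p_h = 8/6.25 = 32/25.
So (h/f)^2 = 16/25; taking the square root, h/f = 0.8, i.e. h = 0.8·f.
Substitute into the budget 8·f + 6.25·h = 65: 13·f = 65, so f* = 5 and h* = 0.8·5 = 4.

f* = 5, h* = 4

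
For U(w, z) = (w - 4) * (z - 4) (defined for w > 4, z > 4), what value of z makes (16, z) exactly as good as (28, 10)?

U(28, 10) = 144.
Set U(16, z) = 144 and solve.
With w = 16: (16 − 4) = 12, so (z − 4) = 144/12 = 12.
So z = 4 + 12 = 16.
Check: U(16, 16) = 144.

z = 16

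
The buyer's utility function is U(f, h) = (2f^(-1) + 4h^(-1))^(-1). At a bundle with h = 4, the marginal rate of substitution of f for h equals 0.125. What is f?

For CES with ρ = -1, MRS = (2/4)·(h/f)^2.
Setting (2/4)·(4/f)^2 = 0.125 gives (4/f)^2 = 0.25, so 4/f = 0.5 and f = 8.

f = 8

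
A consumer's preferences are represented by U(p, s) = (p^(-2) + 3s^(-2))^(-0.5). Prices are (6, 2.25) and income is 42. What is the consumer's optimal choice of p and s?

p* = 4, s* = 8

For CES with ρ = -2, MRS = (1/3)·(s/p)^3.
Tangency: set MRS = p_p/p_s = 6/2.25 = 8/3.
So (s/p)^3 = 8; taking the cube root, s/p = 2, i.e. s = 2·p.
Substitute into the budget 6·p + 2.25·s = 42: 10.5·p = 42, so p* = 4 and s* = 2·4 = 8.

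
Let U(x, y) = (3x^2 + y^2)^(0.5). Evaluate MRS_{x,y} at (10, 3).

For CES with ρ = 2, MRS = (3/1)·(y/x)^(-1).
At (10, 3): MRS = 10.
The indifference curve has slope −10 at this bundle.

MRS = 10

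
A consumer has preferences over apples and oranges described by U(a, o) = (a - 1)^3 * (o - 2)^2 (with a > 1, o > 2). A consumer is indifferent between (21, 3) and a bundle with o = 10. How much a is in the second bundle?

a = 6

U(21, 3) = 8000.
Set U(a, 10) = 8000 and solve.
With o = 10: (10 − 2)^2 = 64, so (a − 1)^3 = 8000/64 = 125.
Taking the cube root (with a > 1): a − 1 = 5, so a = 6.
Check: U(6, 10) = 8000.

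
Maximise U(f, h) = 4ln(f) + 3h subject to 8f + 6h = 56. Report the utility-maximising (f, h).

MU_f = 4/f, MU_h = 3.
MRS = 4/f ÷ 3.
Tangency: set MRS = p_f/p_h = 8/6 = 4/3.
MRS depends only on f: (4/3)/f = 4/3 ⇒ f* = (4/3)/(4/3) = 1.
From the budget, 6·h = 56 − 8·1 = 48, so h* = 8.

f* = 1, h* = 8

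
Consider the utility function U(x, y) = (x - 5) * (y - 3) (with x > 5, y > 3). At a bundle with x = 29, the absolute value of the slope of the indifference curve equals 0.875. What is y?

MU_x = (y−3), MU_y = (x−5).
MRS = (y−3)/(x−5).
Substitute x = 29: MRS = (y − 3)/24. Setting this equal to 0.875 gives y − 3 = 0.875·24 = 21, so y = 24.

y = 24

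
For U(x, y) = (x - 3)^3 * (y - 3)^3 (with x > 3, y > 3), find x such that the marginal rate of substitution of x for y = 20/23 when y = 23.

MU_x = 3·(x−3)^2·(y−3)^3, MU_y = 3·(x−3)^3·(y−3)^2.
MRS = (y−3)/(x−3).
Substitute y = 23: MRS = 20/(x − 3). Setting this equal to 20/23 gives x − 3 = 20/(20/23) = 23, so x = 26.

x = 26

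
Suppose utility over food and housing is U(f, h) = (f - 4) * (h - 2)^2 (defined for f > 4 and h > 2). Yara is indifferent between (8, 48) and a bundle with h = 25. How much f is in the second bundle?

U(8, 48) = 8464.
Set U(f, 25) = 8464 and solve.
With h = 25: (25 − 2)^2 = 529, so (f − 4) = 8464/529 = 16.
So f = 4 + 16 = 20.
Check: U(20, 25) = 8464.

f = 20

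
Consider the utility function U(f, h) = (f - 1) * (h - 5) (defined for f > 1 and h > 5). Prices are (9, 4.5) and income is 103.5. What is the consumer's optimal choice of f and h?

MU_f = (h−5), MU_h = (f−1).
MRS = (h−5)/(f−1).
Tangency: set MRS = p_f/p_h = 9/4.5 = 2.
So (h − 5)/(f − 1) = 2, i.e. (h − 5) = 2·(f − 1).
Rewrite the budget in excess-of-subsistence terms: 9·(f − 1) + 4.5·(h − 5) = 103.5 − 9·1 − 4.5·5 = 72.
Substituting, 18·(f − 1) = 72, so f − 1 = 4 and f* = 5.
Then h − 5 = 2·4 = 8, so h* = 13.

f* = 5, h* = 13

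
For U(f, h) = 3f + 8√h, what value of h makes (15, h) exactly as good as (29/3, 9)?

h = 1

U(29/3, 9) = 53.
Set U(15, h) = 53 and solve.
With f = 15: 8√h = 53 − 3·15 = 8, so √h = 1 and h = 1.
Check: U(15, 1) = 53.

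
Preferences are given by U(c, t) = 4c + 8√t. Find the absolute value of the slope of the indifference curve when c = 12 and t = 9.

MRS = 3

MU_c = 4, MU_t = 8/(2√t).
MRS = 4 ÷ (8/(2√t)).
At (12, 9): MRS = 3.
That is, one extra unit of c is worth 3 units of t at the margin.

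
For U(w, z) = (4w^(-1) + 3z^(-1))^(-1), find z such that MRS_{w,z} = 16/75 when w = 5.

z = 2

For CES with ρ = -1, MRS = (4/3)·(z/w)^2.
Setting (4/3)·(z/5)^2 = 16/75 gives (z/5)^2 = 4/25, so z/5 = 0.4 and z = 2.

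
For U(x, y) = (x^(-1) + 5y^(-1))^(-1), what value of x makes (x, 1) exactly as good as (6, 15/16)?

U depends on (x, y) only through S = x^(-1) + 5y^(-1), so equal utility means equal S. At (6, 15/16): S = 5.5.
With y = 1: 5·1^(-1) = 5, so x^(-1) = 5.5 − 5 = 0.5.
Hence x = 1/0.5 = 2.
Check: U(2, 1) = 0.1818.

x = 2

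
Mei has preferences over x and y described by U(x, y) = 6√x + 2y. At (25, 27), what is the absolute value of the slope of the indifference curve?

MRS = 0.3

MU_x = 6/(2√x), MU_y = 2.
MRS = 6/(2√x) ÷ 2.
At (25, 27): MRS = 0.3.
That is, one extra unit of x is worth 0.3 units of y at the margin.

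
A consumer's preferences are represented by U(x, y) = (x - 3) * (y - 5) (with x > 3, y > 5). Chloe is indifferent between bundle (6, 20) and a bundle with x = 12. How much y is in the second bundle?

y = 10

U(6, 20) = 45.
Set U(12, y) = 45 and solve.
With x = 12: (12 − 3) = 9, so (y − 5) = 45/9 = 5.
So y = 5 + 5 = 10.
Check: U(12, 10) = 45.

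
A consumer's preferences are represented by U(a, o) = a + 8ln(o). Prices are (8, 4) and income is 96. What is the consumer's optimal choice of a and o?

a* = 4, o* = 16

MU_a = 1, MU_o = 8/o.
MRS = 1 ÷ (8/o).
Tangency: set MRS = p_a/p_o = 8/4 = 2.
MRS depends only on o: 0.125·o = 2 ⇒ o* = 2/0.125 = 16.
From the budget, 8·a = 96 − 4·16 = 32, so a* = 4.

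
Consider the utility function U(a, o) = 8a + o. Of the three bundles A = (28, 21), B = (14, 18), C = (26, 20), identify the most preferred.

Bundle A

Evaluate utility at each bundle:
U(A) = 245.
U(B) = 130.
U(C) = 228.
Highest utility is A, so A ≻ C ≻ B.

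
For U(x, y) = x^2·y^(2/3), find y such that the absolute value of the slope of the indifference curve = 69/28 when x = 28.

MU_x = 2·x·y^(2/3) and MU_y = 2/3·x^2·y^(-1/3).
MRS = MU_x/MU_y = (3)·y/x.
Substitute x = 28: MRS = y/(28/3). Setting y/(28/3) = 69/28 gives y = (69/28)·(28/3) = 23.

y = 23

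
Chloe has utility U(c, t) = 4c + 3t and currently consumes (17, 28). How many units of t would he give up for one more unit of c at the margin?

MRS = 4/3

MU_c = 4, MU_t = 3, so MRS = 4/3 at every bundle.
At (17, 28): MRS = 4/3.
The indifference curve has slope −4/3 at this bundle.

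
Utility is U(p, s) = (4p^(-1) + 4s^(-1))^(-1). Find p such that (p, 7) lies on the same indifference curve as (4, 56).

p = 8

U depends on (p, s) only through S = 4p^(-1) + 4s^(-1), so equal utility means equal S. At (4, 56): S = 15/14.
With s = 7: 4·7^(-1) = 4/7, so 4p^(-1) = 15/14 − 4/7 = 0.5, i.e. p^(-1) = 0.125.
Hence p = 1/0.125 = 8.
Check: U(8, 7) = 0.9333.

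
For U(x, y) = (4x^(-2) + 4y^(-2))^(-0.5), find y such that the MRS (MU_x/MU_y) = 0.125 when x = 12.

For CES with ρ = -2, MRS = (y/x)^3.
Setting (y/12)^3 = 0.125 gives y/12 = 0.5 and y = 6.

y = 6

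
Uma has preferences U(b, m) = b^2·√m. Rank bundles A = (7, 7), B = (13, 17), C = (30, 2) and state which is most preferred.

Bundle C

Evaluate utility at each bundle:
U(A) = 129.642.
U(B) = 696.805.
U(C) = 1272.792.
Highest utility is C, so C ≻ B ≻ A.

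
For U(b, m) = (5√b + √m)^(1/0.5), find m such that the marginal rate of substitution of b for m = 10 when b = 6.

m = 24

For CES with ρ = 0.5, MRS = (5/1)·√(m/b).
Setting (5/1)·√(m/6) = 10 gives √(m/6) = 2, so m/6 = 4 and m = 24.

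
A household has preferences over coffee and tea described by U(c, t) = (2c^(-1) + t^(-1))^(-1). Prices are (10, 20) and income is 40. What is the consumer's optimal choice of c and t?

c* = 2, t* = 1

For CES with ρ = -1, MRS = (2/1)·(t/c)^2.
Tangency: set MRS = p_c/p_t = 10/20 = 0.5.
So (t/c)^2 = 0.25; taking the square root, t/c = 0.5, i.e. t = 0.5·c.
Substitute into the budget 10·c + 20·t = 40: 20·c = 40, so c* = 2 and t* = 0.5·2 = 1.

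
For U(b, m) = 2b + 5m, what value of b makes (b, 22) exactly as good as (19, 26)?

b = 29

U(19, 26) = 168.
Set U(b, 22) = 168 and solve.
2b + 5·22 = 168 ⇒ 2b = 58 ⇒ b = 29.
Check: U(29, 22) = 168.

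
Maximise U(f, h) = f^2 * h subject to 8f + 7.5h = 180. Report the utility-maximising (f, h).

f* = 15, h* = 8

MU_f = 2·f·h and MU_h = f^2.
MRS = MU_f/MU_h = (2/1)·h/f.
Tangency: set MRS = p_f/p_h = 8/7.5 = 16/15.
So (2/1)·h/f = 16/15, i.e. h = (8/15)·f.
Substitute into the budget 8·f + 7.5·h = 180: 12·f = 180, so f* = 15.
Then h* = (8/15)·15 = 8.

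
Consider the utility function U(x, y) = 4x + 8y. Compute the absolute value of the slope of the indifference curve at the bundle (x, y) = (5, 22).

MU_x = 4, MU_y = 8, so MRS = 4/8 = 0.5 at every bundle.
At (5, 22): MRS = 0.5.
That is, one extra unit of x is worth 0.5 units of y at the margin.

MRS = 0.5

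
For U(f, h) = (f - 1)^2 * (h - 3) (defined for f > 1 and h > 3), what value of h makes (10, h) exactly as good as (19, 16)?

h = 55

U(19, 16) = 4212.
Set U(10, h) = 4212 and solve.
With f = 10: (10 − 1)^2 = 81, so (h − 3) = 4212/81 = 52.
So h = 3 + 52 = 55.
Check: U(10, 55) = 4212.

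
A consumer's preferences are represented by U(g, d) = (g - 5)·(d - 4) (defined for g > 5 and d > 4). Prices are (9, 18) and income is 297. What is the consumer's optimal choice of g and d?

g* = 15, d* = 9

MU_g = (d−4), MU_d = (g−5).
MRS = (d−4)/(g−5).
Tangency: set MRS = p_g/p_d = 9/18 = 0.5.
So (d − 4)/(g − 5) = 0.5, i.e. (d − 4) = 0.5·(g − 5).
Rewrite the budget in excess-of-subsistence terms: 9·(g − 5) + 18·(d − 4) = 297 − 9·5 − 18·4 = 180.
Substituting, 18·(g − 5) = 180, so g − 5 = 10 and g* = 15.
Then d − 4 = 0.5·10 = 5, so d* = 9.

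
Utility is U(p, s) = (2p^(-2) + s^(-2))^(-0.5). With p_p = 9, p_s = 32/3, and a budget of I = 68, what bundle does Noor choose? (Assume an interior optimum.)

For CES with ρ = -2, MRS = (2/1)·(s/p)^3.
Tangency: set MRS = p_p/p_s = 9/(32/3) = 27/32.
So (s/p)^3 = 27/64; taking the cube root, s/p = 0.75, i.e. s = 0.75·p.
Substitute into the budget 9·p + (32/3)·s = 68: 17·p = 68, so p* = 4 and s* = 0.75·4 = 3.

p* = 4, s* = 3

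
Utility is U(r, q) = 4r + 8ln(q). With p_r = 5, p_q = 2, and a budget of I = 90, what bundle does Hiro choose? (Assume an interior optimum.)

r* = 16, q* = 5

MU_r = 4, MU_q = 8/q.
MRS = 4 ÷ (8/q).
Tangency: set MRS = p_r/p_q = 5/2 = 2.5.
MRS depends only on q: 0.5·q = 2.5 ⇒ q* = 2.5/0.5 = 5.
From the budget, 5·r = 90 − 2·5 = 80, so r* = 16.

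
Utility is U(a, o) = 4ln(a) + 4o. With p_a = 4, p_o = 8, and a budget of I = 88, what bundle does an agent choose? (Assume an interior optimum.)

MU_a = 4/a, MU_o = 4.
MRS = 4/a ÷ 4.
Tangency: set MRS = p_a/p_o = 4/8 = 0.5.
MRS depends only on a: 1/a = 0.5 ⇒ a* = 1/0.5 = 2.
From the budget, 8·o = 88 − 4·2 = 80, so o* = 10.

a* = 2, o* = 10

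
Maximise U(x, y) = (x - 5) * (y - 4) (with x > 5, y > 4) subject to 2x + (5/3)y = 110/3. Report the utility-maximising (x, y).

MU_x = (y−4), MU_y = (x−5).
MRS = (y−4)/(x−5).
Tangency: set MRS = p_x/p_y = 2/(5/3) = 1.2.
So (y − 4)/(x − 5) = 1.2, i.e. (y − 4) = 1.2·(x − 5).
Rewrite the budget in excess-of-subsistence terms: 2·(x − 5) + (5/3)·(y − 4) = 110/3 − 2·5 − (5/3)·4 = 20.
Substituting, 4·(x − 5) = 20, so x − 5 = 5 and x* = 10.
Then y − 4 = 1.2·5 = 6, so y* = 10.

x* = 10, y* = 10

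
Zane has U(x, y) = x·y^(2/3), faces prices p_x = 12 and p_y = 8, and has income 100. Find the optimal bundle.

MU_x = y^(2/3) and MU_y = 2/3·x·y^(-1/3).
MRS = MU_x/MU_y = (1.5)·y/x.
Tangency: set MRS = p_x/p_y = 12/8 = 1.5.
So (1.5)·y/x = 1.5, i.e. y = x.
Substitute into the budget 12·x + 8·y = 100: 20·x = 100, so x* = 5.
Then y* = 5.

x* = 5, y* = 5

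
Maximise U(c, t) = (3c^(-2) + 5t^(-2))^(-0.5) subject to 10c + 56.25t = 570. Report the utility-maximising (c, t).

For CES with ρ = -2, MRS = (3/5)·(t/c)^3.
Tangency: set MRS = p_c/p_t = 10/56.25 = 8/45.
So (t/c)^3 = 8/27; taking the cube root, t/c = 2/3, i.e. t = (2/3)·c.
Substitute into the budget 10·c + 56.25·t = 570: 47.5·c = 570, so c* = 12 and t* = (2/3)·12 = 8.

c* = 12, t* = 8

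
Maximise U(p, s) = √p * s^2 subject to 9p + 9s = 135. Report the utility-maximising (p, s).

MU_p = 0.5·p^(-0.5)·s^2 and MU_s = 2·√p·s.
MRS = MU_p/MU_s = (0.25)·s/p.
Tangency: set MRS = p_p/p_s = 9/9 = 1.
So (0.25)·s/p = 1, i.e. s = 4·p.
Substitute into the budget 9·p + 9·s = 135: 45·p = 135, so p* = 3.
Then s* = 4·3 = 12.

p* = 3, s* = 12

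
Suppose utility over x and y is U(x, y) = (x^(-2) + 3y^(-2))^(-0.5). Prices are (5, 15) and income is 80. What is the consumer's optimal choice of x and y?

For CES with ρ = -2, MRS = (1/3)·(y/x)^3.
Tangency: set MRS = p_x/p_y = 5/15 = 1/3.
So (y/x)^3 = 1; taking the cube root, y/x = 1, i.e. y = x.
Substitute into the budget 5·x + 15·y = 80: 20·x = 80, so x* = 4 and y* = 4.

x* = 4, y* = 4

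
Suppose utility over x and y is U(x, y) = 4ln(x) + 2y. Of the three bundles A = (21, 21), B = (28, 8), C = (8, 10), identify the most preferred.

Bundle A

Evaluate utility at each bundle:
U(A) = 54.178.
U(B) = 29.329.
U(C) = 28.318.
Highest utility is A, so A ≻ B ≻ C.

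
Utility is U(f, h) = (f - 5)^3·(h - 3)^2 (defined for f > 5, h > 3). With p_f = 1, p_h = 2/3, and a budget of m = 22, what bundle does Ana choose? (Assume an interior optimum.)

f* = 14, h* = 12

MU_f = 3·(f−5)^2·(h−3)^2, MU_h = 2·(f−5)^3·(h−3).
MRS = (3/2)·(h−3)/(f−5).
Tangency: set MRS = p_f/p_h = 1/(2/3) = 1.5.
So (3/2)·(h − 3)/(f − 5) = 1.5, i.e. (h − 3) = (f − 5).
Rewrite the budget in excess-of-subsistence terms: 1·(f − 5) + (2/3)·(h − 3) = 22 − 1·5 − (2/3)·3 = 15.
Substituting, (5/3)·(f − 5) = 15, so f − 5 = 9 and f* = 14.
Then h − 3 = 9, so h* = 12.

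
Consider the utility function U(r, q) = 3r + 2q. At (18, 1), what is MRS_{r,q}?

MRS = 1.5

MU_r = 3, MU_q = 2, so MRS = 3/2 = 1.5 at every bundle.
At (18, 1): MRS = 1.5.
That is, one extra unit of r is worth 1.5 units of q at the margin.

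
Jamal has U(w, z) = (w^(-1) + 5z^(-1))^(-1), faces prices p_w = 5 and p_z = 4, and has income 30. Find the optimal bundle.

w* = 2, z* = 5

For CES with ρ = -1, MRS = (1/5)·(z/w)^2.
Tangency: set MRS = p_w/p_z = 5/4 = 1.25.
So (z/w)^2 = 6.25; taking the square root, z/w = 2.5, i.e. z = 2.5·w.
Substitute into the budget 5·w + 4·z = 30: 15·w = 30, so w* = 2 and z* = 2.5·2 = 5.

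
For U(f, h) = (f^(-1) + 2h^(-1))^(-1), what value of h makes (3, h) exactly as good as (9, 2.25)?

h = 3

U depends on (f, h) only through S = f^(-1) + 2h^(-1), so equal utility means equal S. At (9, 2.25): S = 1.
With f = 3: 3^(-1) = 1/3, so 2h^(-1) = 1 − 1/3 = 2/3, i.e. h^(-1) = 1/3.
Hence h = 1/(1/3) = 3.
Check: U(3, 3) = 1.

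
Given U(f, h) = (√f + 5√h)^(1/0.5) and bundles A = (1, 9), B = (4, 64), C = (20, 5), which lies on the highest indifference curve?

Bundle B

Evaluate utility at each bundle:
U(A) = 256.000.
U(B) = 1764.000.
U(C) = 245.000.
Highest utility is B, so B ≻ A ≻ C.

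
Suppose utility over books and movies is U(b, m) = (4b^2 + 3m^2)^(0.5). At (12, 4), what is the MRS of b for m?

MRS = 4

For CES with ρ = 2, MRS = (4/3)·(m/b)^(-1).
At (12, 4): MRS = 4.
That is, one extra unit of b is worth 4 units of m at the margin.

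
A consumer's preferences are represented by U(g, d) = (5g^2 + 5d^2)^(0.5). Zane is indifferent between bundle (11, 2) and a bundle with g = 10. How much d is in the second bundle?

d = 5

U depends on (g, d) only through S = 5g^2 + 5d^2, so equal utility means equal S. At (11, 2): S = 625.
With g = 10: 5·10^2 = 500, so 5d^2 = 625 − 500 = 125, i.e. d^2 = 25.
Hence d = √25 = 5.
Check: U(10, 5) = 25.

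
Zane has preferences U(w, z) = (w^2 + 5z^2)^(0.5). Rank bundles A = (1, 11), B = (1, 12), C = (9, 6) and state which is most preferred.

Bundle B

Evaluate utility at each bundle:
U(A) = 24.617.
U(B) = 26.851.
U(C) = 16.155.
Highest utility is B, so B ≻ A ≻ C.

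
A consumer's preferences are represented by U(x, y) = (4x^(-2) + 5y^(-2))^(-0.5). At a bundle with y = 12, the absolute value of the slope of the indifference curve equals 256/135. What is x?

x = 9

For CES with ρ = -2, MRS = (4/5)·(y/x)^3.
Setting (4/5)·(12/x)^3 = 256/135 gives (12/x)^3 = 64/27, so 12/x = 4/3 and x = 9.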